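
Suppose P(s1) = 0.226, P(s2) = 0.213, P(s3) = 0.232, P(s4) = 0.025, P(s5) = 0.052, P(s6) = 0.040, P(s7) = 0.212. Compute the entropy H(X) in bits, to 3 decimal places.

2.464 bits

H = −Σ pᵢ log₂ pᵢ.
−0.226·log₂(0.226) = 0.4849
−0.213·log₂(0.213) = 0.4752
−0.232·log₂(0.232) = 0.4890
−0.025·log₂(0.025) = 0.1330
−0.052·log₂(0.052) = 0.2218
−0.040·log₂(0.040) = 0.1858
−0.212·log₂(0.212) = 0.4744
Sum ≈ 2.4642 → 2.464 bits.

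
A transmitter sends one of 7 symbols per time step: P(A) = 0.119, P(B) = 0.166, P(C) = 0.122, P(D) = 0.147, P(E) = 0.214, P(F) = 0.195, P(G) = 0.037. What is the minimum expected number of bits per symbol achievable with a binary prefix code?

Repeatedly combine the two least-probable nodes; the expected code length is the sum of the merged weights.
merge 37/1000 + 119/1000 → 39/250
merge 61/500 + 147/1000 → 269/1000
merge 39/250 + 83/500 → 161/500
merge 39/200 + 107/500 → 409/1000
merge 269/1000 + 161/500 → 591/1000
merge 409/1000 + 591/1000 → 1
L = 39/250 + 269/1000 + 161/500 + 409/1000 + 591/1000 + 1 = 2747/1000 = 2.747 bits/symbol.

2.747 bits/symbol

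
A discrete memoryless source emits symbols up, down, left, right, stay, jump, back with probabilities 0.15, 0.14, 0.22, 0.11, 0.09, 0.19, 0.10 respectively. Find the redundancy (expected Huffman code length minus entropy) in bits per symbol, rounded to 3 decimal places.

Entropy H = −Σ p log₂ p ≈ 2.7386 bits.
Huffman merges: 9/100+1/10→19/100; 11/100+7/50→1/4; 3/20+19/100→17/50; 19/100+11/50→41/100; 1/4+17/50→59/100; 41/100+59/100→1. L = 139/50 ≈ 2.7800.
L − H = 2.7800 − 2.7386 = 0.041 bits.

0.041 bits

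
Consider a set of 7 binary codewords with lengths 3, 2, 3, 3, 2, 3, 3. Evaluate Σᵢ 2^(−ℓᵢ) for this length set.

With common denominator 2^3 = 8: Σ 2^(−ℓᵢ) = 1/8 + 2/8 + 1/8 + 1/8 + 2/8 + 1/8 + 1/8 = 9/8 = 1.125.

1.125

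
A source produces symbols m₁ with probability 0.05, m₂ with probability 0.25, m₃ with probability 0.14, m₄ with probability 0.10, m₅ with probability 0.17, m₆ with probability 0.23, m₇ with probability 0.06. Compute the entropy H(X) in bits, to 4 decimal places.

H = −Σ pᵢ log₂ pᵢ.
−0.05·log₂(0.05) = 0.2161
−0.25·log₂(0.25) = 0.5000
−0.14·log₂(0.14) = 0.3971
−0.10·log₂(0.10) = 0.3322
−0.17·log₂(0.17) = 0.4346
−0.23·log₂(0.23) = 0.4877
−0.06·log₂(0.06) = 0.2435
Sum ≈ 2.6112 → 2.6112 bits.

2.6112 bits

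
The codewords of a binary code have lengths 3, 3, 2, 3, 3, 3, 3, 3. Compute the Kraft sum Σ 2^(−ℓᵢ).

With common denominator 2^3 = 8: Σ 2^(−ℓᵢ) = 1/8 + 1/8 + 2/8 + 1/8 + 1/8 + 1/8 + 1/8 + 1/8 = 9/8 = 1.125.

1.125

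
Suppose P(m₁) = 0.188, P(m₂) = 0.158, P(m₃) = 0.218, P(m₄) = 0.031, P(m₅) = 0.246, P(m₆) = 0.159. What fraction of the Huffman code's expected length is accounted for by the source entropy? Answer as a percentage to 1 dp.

95.7%

Entropy H = −Σ p log₂ p ≈ 2.4279 bits.
Huffman merges: 31/1000+79/500→189/1000; 159/1000+47/250→347/1000; 189/1000+109/500→407/1000; 123/500+347/1000→593/1000; 407/1000+593/1000→1. L = 317/125 ≈ 2.5360.
Efficiency = H/L = 2.4279/2.5360 = 95.7%.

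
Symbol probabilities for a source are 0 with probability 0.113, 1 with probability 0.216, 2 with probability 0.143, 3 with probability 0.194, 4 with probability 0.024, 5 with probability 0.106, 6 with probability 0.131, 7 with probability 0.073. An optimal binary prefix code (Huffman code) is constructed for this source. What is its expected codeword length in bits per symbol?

Repeatedly combine the two least-probable nodes; the expected code length is the sum of the merged weights.
merge 3/125 + 73/1000 → 97/1000
merge 97/1000 + 53/500 → 203/1000
merge 113/1000 + 131/1000 → 61/250
merge 143/1000 + 97/500 → 337/1000
merge 203/1000 + 27/125 → 419/1000
merge 61/250 + 337/1000 → 581/1000
merge 419/1000 + 581/1000 → 1
L = 97/1000 + 203/1000 + 61/250 + 337/1000 + 419/1000 + 581/1000 + 1 = 2881/1000 = 2.881 bits/symbol.

2.881 bits/symbol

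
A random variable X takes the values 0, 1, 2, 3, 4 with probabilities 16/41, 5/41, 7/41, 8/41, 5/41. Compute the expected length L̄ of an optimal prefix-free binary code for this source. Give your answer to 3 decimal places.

2.220 bits/symbol

Repeatedly combine the two least-probable nodes; the expected code length is the sum of the merged weights.
merge 5/41 + 5/41 → 10/41
merge 7/41 + 8/41 → 15/41
merge 10/41 + 15/41 → 25/41
merge 16/41 + 25/41 → 1
L = 10/41 + 15/41 + 25/41 + 1 = 91/41 ≈ 2.220 bits/symbol.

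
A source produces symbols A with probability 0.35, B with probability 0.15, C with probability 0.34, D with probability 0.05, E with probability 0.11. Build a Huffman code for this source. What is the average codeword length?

2.12 bits/symbol

Repeatedly combine the two least-probable nodes; the expected code length is the sum of the merged weights.
merge 1/20 + 11/100 → 4/25
merge 3/20 + 4/25 → 31/100
merge 31/100 + 17/50 → 13/20
merge 7/20 + 13/20 → 1
L = 4/25 + 31/100 + 13/20 + 1 = 53/25 = 2.12 bits/symbol.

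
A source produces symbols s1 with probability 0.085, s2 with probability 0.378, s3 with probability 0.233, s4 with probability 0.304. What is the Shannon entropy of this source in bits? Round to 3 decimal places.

H = −Σ pᵢ log₂ pᵢ.
−0.085·log₂(0.085) = 0.3023
−0.378·log₂(0.378) = 0.5305
−0.233·log₂(0.233) = 0.4897
−0.304·log₂(0.304) = 0.5222
Sum ≈ 1.8447 → 1.845 bits.

1.845 bits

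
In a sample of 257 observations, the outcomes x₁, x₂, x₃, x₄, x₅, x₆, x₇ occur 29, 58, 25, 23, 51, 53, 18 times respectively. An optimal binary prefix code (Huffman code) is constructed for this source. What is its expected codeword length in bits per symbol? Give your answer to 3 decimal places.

2.728 bits/symbol

Probabilities are the counts divided by 257.
Repeatedly combine the two least-probable nodes; the expected code length is the sum of the merged weights.
merge 18/257 + 23/257 → 41/257
merge 25/257 + 29/257 → 54/257
merge 41/257 + 51/257 → 92/257
merge 53/257 + 54/257 → 107/257
merge 58/257 + 92/257 → 150/257
merge 107/257 + 150/257 → 1
L = 41/257 + 54/257 + 92/257 + 107/257 + 150/257 + 1 = 701/257 ≈ 2.728 bits/symbol.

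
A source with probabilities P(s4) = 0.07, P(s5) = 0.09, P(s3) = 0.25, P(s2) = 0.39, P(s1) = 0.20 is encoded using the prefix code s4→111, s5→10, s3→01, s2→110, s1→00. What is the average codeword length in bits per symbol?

2.46 bits/symbol

L̄ = Σ pᵢ·ℓᵢ = 0.07·3 + 0.09·2 + 0.25·2 + 0.39·3 + 0.20·2 = 2.46 bits/symbol.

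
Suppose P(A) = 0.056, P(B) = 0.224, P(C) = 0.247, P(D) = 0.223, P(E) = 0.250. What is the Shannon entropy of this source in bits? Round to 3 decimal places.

H = −Σ pᵢ log₂ pᵢ.
−0.056·log₂(0.056) = 0.2329
−0.224·log₂(0.224) = 0.4835
−0.247·log₂(0.247) = 0.4983
−0.223·log₂(0.223) = 0.4828
−0.250·log₂(0.250) = 0.5000
Sum ≈ 2.1974 → 2.197 bits.

2.197 bits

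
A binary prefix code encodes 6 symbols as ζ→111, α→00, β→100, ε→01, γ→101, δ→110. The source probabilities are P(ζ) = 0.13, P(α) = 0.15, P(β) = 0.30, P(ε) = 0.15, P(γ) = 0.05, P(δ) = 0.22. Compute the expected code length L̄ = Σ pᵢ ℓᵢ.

L̄ = Σ pᵢ·ℓᵢ = 0.13·3 + 0.15·2 + 0.30·3 + 0.15·2 + 0.05·3 + 0.22·3 = 2.7 bits/symbol.

2.7 bits/symbol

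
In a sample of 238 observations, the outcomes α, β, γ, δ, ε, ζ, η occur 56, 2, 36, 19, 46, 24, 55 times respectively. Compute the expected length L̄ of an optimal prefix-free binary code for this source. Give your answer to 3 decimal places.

2.618 bits/symbol

Probabilities are the counts divided by 238.
Repeatedly combine the two least-probable nodes; the expected code length is the sum of the merged weights.
merge 1/119 + 19/238 → 3/34
merge 3/34 + 12/119 → 45/238
merge 18/119 + 45/238 → 81/238
merge 23/119 + 55/238 → 101/238
merge 4/17 + 81/238 → 137/238
merge 101/238 + 137/238 → 1
L = 3/34 + 45/238 + 81/238 + 101/238 + 137/238 + 1 = 89/34 ≈ 2.618 bits/symbol.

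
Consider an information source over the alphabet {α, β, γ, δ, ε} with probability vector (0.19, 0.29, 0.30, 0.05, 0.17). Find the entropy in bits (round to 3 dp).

2.145 bits

H = −Σ pᵢ log₂ pᵢ.
−0.19·log₂(0.19) = 0.4552
−0.29·log₂(0.29) = 0.5179
−0.30·log₂(0.30) = 0.5211
−0.05·log₂(0.05) = 0.2161
−0.17·log₂(0.17) = 0.4346
Sum ≈ 2.1449 → 2.145 bits.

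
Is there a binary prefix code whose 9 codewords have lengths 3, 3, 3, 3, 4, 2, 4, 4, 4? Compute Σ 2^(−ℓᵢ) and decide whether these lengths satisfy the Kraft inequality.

1; yes

With common denominator 2^4 = 16: Σ 2^(−ℓᵢ) = 2/16 + 2/16 + 2/16 + 2/16 + 1/16 + 4/16 + 1/16 + 1/16 + 1/16 = 16/16 = 1.
Kraft's inequality requires Σ ≤ 1; here Σ = 1 ≤ 1, so such a prefix code exists.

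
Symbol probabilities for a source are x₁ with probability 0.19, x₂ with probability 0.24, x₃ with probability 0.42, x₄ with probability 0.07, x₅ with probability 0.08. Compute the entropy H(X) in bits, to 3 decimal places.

2.035 bits

H = −Σ pᵢ log₂ pᵢ.
−0.19·log₂(0.19) = 0.4552
−0.24·log₂(0.24) = 0.4941
−0.42·log₂(0.42) = 0.5256
−0.07·log₂(0.07) = 0.2686
−0.08·log₂(0.08) = 0.2915
Sum ≈ 2.0351 → 2.035 bits.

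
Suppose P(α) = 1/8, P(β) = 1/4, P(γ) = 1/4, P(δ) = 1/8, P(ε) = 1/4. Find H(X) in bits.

2.25 bits

Each probability is a power of 1/2, so log₂(1/p) is an integer.
H = Σ p·log₂(1/p) = 1/8·3 + 1/4·2 + 1/4·2 + 1/8·3 + 1/4·2 = 2.25 bits.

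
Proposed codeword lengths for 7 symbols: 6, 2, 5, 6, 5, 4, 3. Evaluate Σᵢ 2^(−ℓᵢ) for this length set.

With common denominator 2^6 = 64: Σ 2^(−ℓᵢ) = 1/64 + 16/64 + 2/64 + 1/64 + 2/64 + 4/64 + 8/64 = 34/64 = 0.53125.

0.53125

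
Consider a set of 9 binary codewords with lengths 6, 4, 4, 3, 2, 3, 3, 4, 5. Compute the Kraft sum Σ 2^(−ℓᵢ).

0.859375

With common denominator 2^6 = 64: Σ 2^(−ℓᵢ) = 1/64 + 4/64 + 4/64 + 8/64 + 16/64 + 8/64 + 8/64 + 4/64 + 2/64 = 55/64 = 0.859375.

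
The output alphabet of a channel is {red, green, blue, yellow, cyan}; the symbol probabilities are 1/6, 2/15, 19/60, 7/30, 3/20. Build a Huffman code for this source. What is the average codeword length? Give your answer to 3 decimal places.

2.283 bits/symbol

Repeatedly combine the two least-probable nodes; the expected code length is the sum of the merged weights.
merge 2/15 + 3/20 → 17/60
merge 1/6 + 7/30 → 2/5
merge 17/60 + 19/60 → 3/5
merge 2/5 + 3/5 → 1
L = 17/60 + 2/5 + 3/5 + 1 = 137/60 ≈ 2.283 bits/symbol.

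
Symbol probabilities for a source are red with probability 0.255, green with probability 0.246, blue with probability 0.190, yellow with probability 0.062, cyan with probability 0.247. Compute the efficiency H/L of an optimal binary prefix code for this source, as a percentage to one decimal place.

97.8%

Entropy H = −Σ p log₂ p ≈ 2.2027 bits.
Huffman merges: 31/500+19/100→63/250; 123/500+247/1000→493/1000; 63/250+51/200→507/1000; 493/1000+507/1000→1. L = 563/250 ≈ 2.2520.
Efficiency = H/L = 2.2027/2.2520 = 97.8%.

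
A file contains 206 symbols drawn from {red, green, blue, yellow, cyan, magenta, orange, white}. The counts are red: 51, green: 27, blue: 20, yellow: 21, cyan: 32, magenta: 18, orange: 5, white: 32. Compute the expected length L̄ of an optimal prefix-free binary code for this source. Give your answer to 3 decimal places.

2.864 bits/symbol

Probabilities are the counts divided by 206.
Repeatedly combine the two least-probable nodes; the expected code length is the sum of the merged weights.
merge 5/206 + 9/103 → 23/206
merge 10/103 + 21/206 → 41/206
merge 23/206 + 27/206 → 25/103
merge 16/103 + 16/103 → 32/103
merge 41/206 + 25/103 → 91/206
merge 51/206 + 32/103 → 115/206
merge 91/206 + 115/206 → 1
L = 23/206 + 41/206 + 25/103 + 32/103 + 91/206 + 115/206 + 1 = 295/103 ≈ 2.864 bits/symbol.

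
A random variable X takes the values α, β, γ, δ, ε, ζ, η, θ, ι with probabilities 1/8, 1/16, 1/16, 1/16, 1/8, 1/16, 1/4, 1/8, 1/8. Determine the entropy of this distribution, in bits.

3 bits

Each probability is a power of 1/2, so log₂(1/p) is an integer.
H = Σ p·log₂(1/p) = 1/8·3 + 1/16·4 + 1/16·4 + 1/16·4 + 1/8·3 + 1/16·4 + 1/4·2 + 1/8·3 + 1/8·3 = 3 bits.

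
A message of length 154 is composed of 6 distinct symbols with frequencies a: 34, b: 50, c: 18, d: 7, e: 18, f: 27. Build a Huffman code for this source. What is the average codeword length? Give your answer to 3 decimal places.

Probabilities are the counts divided by 154.
Repeatedly combine the two least-probable nodes; the expected code length is the sum of the merged weights.
merge 1/22 + 9/77 → 25/154
merge 9/77 + 25/154 → 43/154
merge 27/154 + 17/77 → 61/154
merge 43/154 + 25/77 → 93/154
merge 61/154 + 93/154 → 1
L = 25/154 + 43/154 + 61/154 + 93/154 + 1 = 188/77 ≈ 2.442 bits/symbol.

2.442 bits/symbol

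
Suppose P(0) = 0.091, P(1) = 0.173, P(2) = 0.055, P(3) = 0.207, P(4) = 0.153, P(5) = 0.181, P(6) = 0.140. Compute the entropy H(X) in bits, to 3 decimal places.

2.711 bits

H = −Σ pᵢ log₂ pᵢ.
−0.091·log₂(0.091) = 0.3147
−0.173·log₂(0.173) = 0.4379
−0.055·log₂(0.055) = 0.2301
−0.207·log₂(0.207) = 0.4704
−0.153·log₂(0.153) = 0.4144
−0.181·log₂(0.181) = 0.4463
−0.140·log₂(0.140) = 0.3971
Sum ≈ 2.7109 → 2.711 bits.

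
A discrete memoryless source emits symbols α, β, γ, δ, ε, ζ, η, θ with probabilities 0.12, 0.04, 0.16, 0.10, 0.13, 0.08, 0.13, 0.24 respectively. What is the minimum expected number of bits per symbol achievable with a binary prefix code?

Repeatedly combine the two least-probable nodes; the expected code length is the sum of the merged weights.
merge 1/25 + 2/25 → 3/25
merge 1/10 + 3/25 → 11/50
merge 3/25 + 13/100 → 1/4
merge 13/100 + 4/25 → 29/100
merge 11/50 + 6/25 → 23/50
merge 1/4 + 29/100 → 27/50
merge 23/50 + 27/50 → 1
L = 3/25 + 11/50 + 1/4 + 29/100 + 23/50 + 27/50 + 1 = 72/25 = 2.88 bits/symbol.

2.88 bits/symbol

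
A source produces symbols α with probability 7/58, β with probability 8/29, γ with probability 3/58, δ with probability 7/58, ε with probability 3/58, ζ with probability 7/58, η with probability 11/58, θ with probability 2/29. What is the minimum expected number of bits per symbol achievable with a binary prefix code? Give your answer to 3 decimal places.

Repeatedly combine the two least-probable nodes; the expected code length is the sum of the merged weights.
merge 3/58 + 3/58 → 3/29
merge 2/29 + 3/29 → 5/29
merge 7/58 + 7/58 → 7/29
merge 7/58 + 5/29 → 17/58
merge 11/58 + 7/29 → 25/58
merge 8/29 + 17/58 → 33/58
merge 25/58 + 33/58 → 1
L = 3/29 + 5/29 + 7/29 + 17/58 + 25/58 + 33/58 + 1 = 163/58 ≈ 2.810 bits/symbol.

2.810 bits/symbol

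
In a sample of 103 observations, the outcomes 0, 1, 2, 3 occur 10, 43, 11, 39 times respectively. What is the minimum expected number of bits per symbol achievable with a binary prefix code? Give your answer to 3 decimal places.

1.786 bits/symbol

Probabilities are the counts divided by 103.
Repeatedly combine the two least-probable nodes; the expected code length is the sum of the merged weights.
merge 10/103 + 11/103 → 21/103
merge 21/103 + 39/103 → 60/103
merge 43/103 + 60/103 → 1
L = 21/103 + 60/103 + 1 = 184/103 ≈ 1.786 bits/symbol.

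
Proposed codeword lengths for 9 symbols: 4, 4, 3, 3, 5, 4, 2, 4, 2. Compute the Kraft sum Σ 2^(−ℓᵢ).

With common denominator 2^5 = 32: Σ 2^(−ℓᵢ) = 2/32 + 2/32 + 4/32 + 4/32 + 1/32 + 2/32 + 8/32 + 2/32 + 8/32 = 33/32 = 1.03125.

1.03125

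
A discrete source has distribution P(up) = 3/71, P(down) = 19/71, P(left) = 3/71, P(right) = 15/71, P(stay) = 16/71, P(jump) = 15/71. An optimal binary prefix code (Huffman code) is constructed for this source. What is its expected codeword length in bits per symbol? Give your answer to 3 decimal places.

2.380 bits/symbol

Repeatedly combine the two least-probable nodes; the expected code length is the sum of the merged weights.
merge 3/71 + 3/71 → 6/71
merge 6/71 + 15/71 → 21/71
merge 15/71 + 16/71 → 31/71
merge 19/71 + 21/71 → 40/71
merge 31/71 + 40/71 → 1
L = 6/71 + 21/71 + 31/71 + 40/71 + 1 = 169/71 ≈ 2.380 bits/symbol.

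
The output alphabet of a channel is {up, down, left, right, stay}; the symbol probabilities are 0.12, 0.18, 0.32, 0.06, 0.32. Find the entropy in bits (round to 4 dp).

H = −Σ pᵢ log₂ pᵢ.
−0.12·log₂(0.12) = 0.3671
−0.18·log₂(0.18) = 0.4453
−0.32·log₂(0.32) = 0.5260
−0.06·log₂(0.06) = 0.2435
−0.32·log₂(0.32) = 0.5260
Sum ≈ 2.1080 → 2.1080 bits.

2.1080 bits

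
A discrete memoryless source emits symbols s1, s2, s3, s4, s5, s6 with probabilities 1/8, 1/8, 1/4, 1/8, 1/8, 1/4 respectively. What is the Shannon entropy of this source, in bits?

Each probability is a power of 1/2, so log₂(1/p) is an integer.
H = Σ p·log₂(1/p) = 1/8·3 + 1/8·3 + 1/4·2 + 1/8·3 + 1/8·3 + 1/4·2 = 2.5 bits.

2.5 bits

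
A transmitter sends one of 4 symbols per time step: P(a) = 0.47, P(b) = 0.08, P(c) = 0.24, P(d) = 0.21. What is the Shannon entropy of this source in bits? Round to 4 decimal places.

H = −Σ pᵢ log₂ pᵢ.
−0.47·log₂(0.47) = 0.5120
−0.08·log₂(0.08) = 0.2915
−0.24·log₂(0.24) = 0.4941
−0.21·log₂(0.21) = 0.4728
Sum ≈ 1.7704 → 1.7704 bits.

1.7704 bits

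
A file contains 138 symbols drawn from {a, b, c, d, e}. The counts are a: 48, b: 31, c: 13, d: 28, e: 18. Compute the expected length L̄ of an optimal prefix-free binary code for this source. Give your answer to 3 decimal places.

2.225 bits/symbol

Probabilities are the counts divided by 138.
Repeatedly combine the two least-probable nodes; the expected code length is the sum of the merged weights.
merge 13/138 + 3/23 → 31/138
merge 14/69 + 31/138 → 59/138
merge 31/138 + 8/23 → 79/138
merge 59/138 + 79/138 → 1
L = 31/138 + 59/138 + 79/138 + 1 = 307/138 ≈ 2.225 bits/symbol.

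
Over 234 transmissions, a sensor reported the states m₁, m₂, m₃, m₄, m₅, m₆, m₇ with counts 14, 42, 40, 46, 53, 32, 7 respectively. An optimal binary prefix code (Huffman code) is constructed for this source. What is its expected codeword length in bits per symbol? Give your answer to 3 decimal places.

Probabilities are the counts divided by 234.
Repeatedly combine the two least-probable nodes; the expected code length is the sum of the merged weights.
merge 7/234 + 7/117 → 7/78
merge 7/78 + 16/117 → 53/234
merge 20/117 + 7/39 → 41/117
merge 23/117 + 53/234 → 11/26
merge 53/234 + 41/117 → 15/26
merge 11/26 + 15/26 → 1
L = 7/78 + 53/234 + 41/117 + 11/26 + 15/26 + 1 = 8/3 ≈ 2.667 bits/symbol.

2.667 bits/symbol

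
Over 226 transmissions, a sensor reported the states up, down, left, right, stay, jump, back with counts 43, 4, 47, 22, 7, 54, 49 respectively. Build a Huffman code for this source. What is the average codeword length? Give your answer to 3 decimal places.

Probabilities are the counts divided by 226.
Repeatedly combine the two least-probable nodes; the expected code length is the sum of the merged weights.
merge 2/113 + 7/226 → 11/226
merge 11/226 + 11/113 → 33/226
merge 33/226 + 43/226 → 38/113
merge 47/226 + 49/226 → 48/113
merge 27/113 + 38/113 → 65/113
merge 48/113 + 65/113 → 1
L = 11/226 + 33/226 + 38/113 + 48/113 + 65/113 + 1 = 286/113 ≈ 2.531 bits/symbol.

2.531 bits/symbol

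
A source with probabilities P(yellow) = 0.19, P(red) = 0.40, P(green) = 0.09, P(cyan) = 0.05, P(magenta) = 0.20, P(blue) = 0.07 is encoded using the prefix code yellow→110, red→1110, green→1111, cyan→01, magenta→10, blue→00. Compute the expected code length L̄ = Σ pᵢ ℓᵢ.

L̄ = Σ pᵢ·ℓᵢ = 0.19·3 + 0.40·4 + 0.09·4 + 0.05·2 + 0.20·2 + 0.07·2 = 3.17 bits/symbol.

3.17 bits/symbol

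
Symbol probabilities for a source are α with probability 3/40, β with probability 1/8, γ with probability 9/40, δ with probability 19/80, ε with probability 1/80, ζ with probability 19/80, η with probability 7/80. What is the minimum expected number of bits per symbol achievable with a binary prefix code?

2.5625 bits/symbol

Repeatedly combine the two least-probable nodes; the expected code length is the sum of the merged weights.
merge 1/80 + 3/40 → 7/80
merge 7/80 + 7/80 → 7/40
merge 1/8 + 7/40 → 3/10
merge 9/40 + 19/80 → 37/80
merge 19/80 + 3/10 → 43/80
merge 37/80 + 43/80 → 1
L = 7/80 + 7/40 + 3/10 + 37/80 + 43/80 + 1 = 41/16 = 2.5625 bits/symbol.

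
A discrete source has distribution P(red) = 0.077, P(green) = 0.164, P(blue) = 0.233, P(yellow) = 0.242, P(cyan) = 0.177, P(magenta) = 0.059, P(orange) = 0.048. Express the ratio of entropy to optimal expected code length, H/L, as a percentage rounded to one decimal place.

98.4%

Entropy H = −Σ p log₂ p ≈ 2.5910 bits.
Huffman merges: 6/125+59/1000→107/1000; 77/1000+107/1000→23/125; 41/250+177/1000→341/1000; 23/125+233/1000→417/1000; 121/500+341/1000→583/1000; 417/1000+583/1000→1. L = 329/125 ≈ 2.6320.
Efficiency = H/L = 2.5910/2.6320 = 98.4%.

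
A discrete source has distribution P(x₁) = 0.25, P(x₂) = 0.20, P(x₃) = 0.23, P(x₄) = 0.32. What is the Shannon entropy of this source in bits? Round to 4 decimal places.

1.9781 bits

H = −Σ pᵢ log₂ pᵢ.
−0.25·log₂(0.25) = 0.5000
−0.20·log₂(0.20) = 0.4644
−0.23·log₂(0.23) = 0.4877
−0.32·log₂(0.32) = 0.5260
Sum ≈ 1.9781 → 1.9781 bits.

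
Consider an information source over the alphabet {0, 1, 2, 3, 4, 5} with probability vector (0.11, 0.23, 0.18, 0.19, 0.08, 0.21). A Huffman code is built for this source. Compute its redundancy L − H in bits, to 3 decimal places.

Entropy H = −Σ p log₂ p ≈ 2.5028 bits.
Huffman merges: 2/25+11/100→19/100; 9/50+19/100→37/100; 19/100+21/100→2/5; 23/100+37/100→3/5; 2/5+3/5→1. L = 64/25 ≈ 2.5600.
L − H = 2.5600 − 2.5028 = 0.057 bits.

0.057 bits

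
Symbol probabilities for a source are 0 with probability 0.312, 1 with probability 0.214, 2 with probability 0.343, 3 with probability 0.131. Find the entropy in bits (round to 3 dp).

1.914 bits

H = −Σ pᵢ log₂ pᵢ.
−0.312·log₂(0.312) = 0.5243
−0.214·log₂(0.214) = 0.4760
−0.343·log₂(0.343) = 0.5295
−0.131·log₂(0.131) = 0.3841
Sum ≈ 1.9139 → 1.914 bits.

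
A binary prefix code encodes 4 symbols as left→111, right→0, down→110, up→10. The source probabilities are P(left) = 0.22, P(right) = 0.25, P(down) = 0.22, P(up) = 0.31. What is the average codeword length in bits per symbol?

2.19 bits/symbol

L̄ = Σ pᵢ·ℓᵢ = 0.22·3 + 0.25·1 + 0.22·3 + 0.31·2 = 2.19 bits/symbol.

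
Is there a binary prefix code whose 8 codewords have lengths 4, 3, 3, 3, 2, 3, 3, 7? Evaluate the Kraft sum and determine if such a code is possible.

With common denominator 2^7 = 128: Σ 2^(−ℓᵢ) = 8/128 + 16/128 + 16/128 + 16/128 + 32/128 + 16/128 + 16/128 + 1/128 = 121/128 = 0.9453125.
Kraft's inequality requires Σ ≤ 1; here Σ = 0.9453125 ≤ 1, so such a prefix code exists.

0.9453125; yes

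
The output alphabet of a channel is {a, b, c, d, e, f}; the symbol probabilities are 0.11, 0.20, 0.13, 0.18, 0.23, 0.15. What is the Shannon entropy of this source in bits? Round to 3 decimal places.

H = −Σ pᵢ log₂ pᵢ.
−0.11·log₂(0.11) = 0.3503
−0.20·log₂(0.20) = 0.4644
−0.13·log₂(0.13) = 0.3826
−0.18·log₂(0.18) = 0.4453
−0.23·log₂(0.23) = 0.4877
−0.15·log₂(0.15) = 0.4105
Sum ≈ 2.5408 → 2.541 bits.

2.541 bits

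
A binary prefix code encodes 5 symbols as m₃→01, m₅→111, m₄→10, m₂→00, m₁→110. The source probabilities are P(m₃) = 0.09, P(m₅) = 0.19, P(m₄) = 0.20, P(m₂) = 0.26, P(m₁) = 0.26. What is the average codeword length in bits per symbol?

L̄ = Σ pᵢ·ℓᵢ = 0.09·2 + 0.19·3 + 0.20·2 + 0.26·2 + 0.26·3 = 2.45 bits/symbol.

2.45 bits/symbol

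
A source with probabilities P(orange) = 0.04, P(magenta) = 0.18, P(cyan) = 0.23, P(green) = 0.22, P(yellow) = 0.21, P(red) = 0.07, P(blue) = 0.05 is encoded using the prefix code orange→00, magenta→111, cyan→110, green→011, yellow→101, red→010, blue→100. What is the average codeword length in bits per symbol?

L̄ = Σ pᵢ·ℓᵢ = 0.04·2 + 0.18·3 + 0.23·3 + 0.22·3 + 0.21·3 + 0.07·3 + 0.05·3 = 2.96 bits/symbol.

2.96 bits/symbol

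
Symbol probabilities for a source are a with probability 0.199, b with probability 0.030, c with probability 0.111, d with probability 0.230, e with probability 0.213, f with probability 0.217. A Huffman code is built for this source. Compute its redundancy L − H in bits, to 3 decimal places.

0.073 bits

Entropy H = −Σ p log₂ p ≈ 2.4085 bits.
Huffman merges: 3/100+111/1000→141/1000; 141/1000+199/1000→17/50; 213/1000+217/1000→43/100; 23/100+17/50→57/100; 43/100+57/100→1. L = 2481/1000 ≈ 2.4810.
L − H = 2.4810 − 2.4085 = 0.073 bits.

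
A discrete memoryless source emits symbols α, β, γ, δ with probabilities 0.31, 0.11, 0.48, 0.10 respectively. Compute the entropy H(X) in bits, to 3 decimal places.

H = −Σ pᵢ log₂ pᵢ.
−0.31·log₂(0.31) = 0.5238
−0.11·log₂(0.11) = 0.3503
−0.48·log₂(0.48) = 0.5083
−0.10·log₂(0.10) = 0.3322
Sum ≈ 1.7145 → 1.715 bits.

1.715 bits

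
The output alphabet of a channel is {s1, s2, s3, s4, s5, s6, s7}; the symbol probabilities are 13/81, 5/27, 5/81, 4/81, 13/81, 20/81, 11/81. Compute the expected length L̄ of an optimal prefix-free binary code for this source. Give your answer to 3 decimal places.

2.679 bits/symbol

Repeatedly combine the two least-probable nodes; the expected code length is the sum of the merged weights.
merge 4/81 + 5/81 → 1/9
merge 1/9 + 11/81 → 20/81
merge 13/81 + 13/81 → 26/81
merge 5/27 + 20/81 → 35/81
merge 20/81 + 26/81 → 46/81
merge 35/81 + 46/81 → 1
L = 1/9 + 20/81 + 26/81 + 35/81 + 46/81 + 1 = 217/81 ≈ 2.679 bits/symbol.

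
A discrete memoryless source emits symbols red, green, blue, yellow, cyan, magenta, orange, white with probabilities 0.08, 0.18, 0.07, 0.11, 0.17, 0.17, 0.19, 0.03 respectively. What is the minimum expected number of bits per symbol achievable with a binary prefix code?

2.91 bits/symbol

Repeatedly combine the two least-probable nodes; the expected code length is the sum of the merged weights.
merge 3/100 + 7/100 → 1/10
merge 2/25 + 1/10 → 9/50
merge 11/100 + 17/100 → 7/25
merge 17/100 + 9/50 → 7/20
merge 9/50 + 19/100 → 37/100
merge 7/25 + 7/20 → 63/100
merge 37/100 + 63/100 → 1
L = 1/10 + 9/50 + 7/25 + 7/20 + 37/100 + 63/100 + 1 = 291/100 = 2.91 bits/symbol.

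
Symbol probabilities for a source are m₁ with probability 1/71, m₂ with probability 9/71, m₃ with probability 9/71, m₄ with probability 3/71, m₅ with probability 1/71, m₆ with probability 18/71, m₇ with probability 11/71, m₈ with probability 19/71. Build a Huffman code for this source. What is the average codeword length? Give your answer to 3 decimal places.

2.577 bits/symbol

Repeatedly combine the two least-probable nodes; the expected code length is the sum of the merged weights.
merge 1/71 + 1/71 → 2/71
merge 2/71 + 3/71 → 5/71
merge 5/71 + 9/71 → 14/71
merge 9/71 + 11/71 → 20/71
merge 14/71 + 18/71 → 32/71
merge 19/71 + 20/71 → 39/71
merge 32/71 + 39/71 → 1
L = 2/71 + 5/71 + 14/71 + 20/71 + 32/71 + 39/71 + 1 = 183/71 ≈ 2.577 bits/symbol.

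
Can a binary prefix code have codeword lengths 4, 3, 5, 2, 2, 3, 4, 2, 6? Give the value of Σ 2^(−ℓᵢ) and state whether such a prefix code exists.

1.171875; no

With common denominator 2^6 = 64: Σ 2^(−ℓᵢ) = 4/64 + 8/64 + 2/64 + 16/64 + 16/64 + 8/64 + 4/64 + 16/64 + 1/64 = 75/64 = 1.171875.
Kraft's inequality requires Σ ≤ 1; here Σ = 1.171875 > 1, so no such prefix code exists.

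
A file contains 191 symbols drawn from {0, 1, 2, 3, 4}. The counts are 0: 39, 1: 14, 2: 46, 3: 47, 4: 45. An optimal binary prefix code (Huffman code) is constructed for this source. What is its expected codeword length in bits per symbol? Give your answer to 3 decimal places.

Probabilities are the counts divided by 191.
Repeatedly combine the two least-probable nodes; the expected code length is the sum of the merged weights.
merge 14/191 + 39/191 → 53/191
merge 45/191 + 46/191 → 91/191
merge 47/191 + 53/191 → 100/191
merge 91/191 + 100/191 → 1
L = 53/191 + 91/191 + 100/191 + 1 = 435/191 ≈ 2.277 bits/symbol.

2.277 bits/symbol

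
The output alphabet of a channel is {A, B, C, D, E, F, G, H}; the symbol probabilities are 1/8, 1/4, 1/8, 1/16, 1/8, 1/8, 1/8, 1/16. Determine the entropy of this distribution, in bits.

2.875 bits

Each probability is a power of 1/2, so log₂(1/p) is an integer.
H = Σ p·log₂(1/p) = 1/8·3 + 1/4·2 + 1/8·3 + 1/16·4 + 1/8·3 + 1/8·3 + 1/8·3 + 1/16·4 = 2.875 bits.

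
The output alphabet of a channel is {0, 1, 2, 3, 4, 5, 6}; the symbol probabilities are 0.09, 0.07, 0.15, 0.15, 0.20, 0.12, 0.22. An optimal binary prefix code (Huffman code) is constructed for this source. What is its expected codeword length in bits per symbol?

2.74 bits/symbol

Repeatedly combine the two least-probable nodes; the expected code length is the sum of the merged weights.
merge 7/100 + 9/100 → 4/25
merge 3/25 + 3/20 → 27/100
merge 3/20 + 4/25 → 31/100
merge 1/5 + 11/50 → 21/50
merge 27/100 + 31/100 → 29/50
merge 21/50 + 29/50 → 1
L = 4/25 + 27/100 + 31/100 + 21/50 + 29/50 + 1 = 137/50 = 2.74 bits/symbol.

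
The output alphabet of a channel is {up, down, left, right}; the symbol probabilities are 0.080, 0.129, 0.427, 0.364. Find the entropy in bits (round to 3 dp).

H = −Σ pᵢ log₂ pᵢ.
−0.080·log₂(0.080) = 0.2915
−0.129·log₂(0.129) = 0.3811
−0.427·log₂(0.427) = 0.5242
−0.364·log₂(0.364) = 0.5307
Sum ≈ 1.7276 → 1.728 bits.

1.728 bits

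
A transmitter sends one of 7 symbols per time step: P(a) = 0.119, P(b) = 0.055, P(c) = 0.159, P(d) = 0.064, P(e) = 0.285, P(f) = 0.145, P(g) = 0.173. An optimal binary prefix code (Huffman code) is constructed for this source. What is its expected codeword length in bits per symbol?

2.661 bits/symbol

Repeatedly combine the two least-probable nodes; the expected code length is the sum of the merged weights.
merge 11/200 + 8/125 → 119/1000
merge 119/1000 + 119/1000 → 119/500
merge 29/200 + 159/1000 → 38/125
merge 173/1000 + 119/500 → 411/1000
merge 57/200 + 38/125 → 589/1000
merge 411/1000 + 589/1000 → 1
L = 119/1000 + 119/500 + 38/125 + 411/1000 + 589/1000 + 1 = 2661/1000 = 2.661 bits/symbol.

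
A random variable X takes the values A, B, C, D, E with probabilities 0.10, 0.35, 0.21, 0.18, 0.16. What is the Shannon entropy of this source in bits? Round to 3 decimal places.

2.203 bits

H = −Σ pᵢ log₂ pᵢ.
−0.10·log₂(0.10) = 0.3322
−0.35·log₂(0.35) = 0.5301
−0.21·log₂(0.21) = 0.4728
−0.18·log₂(0.18) = 0.4453
−0.16·log₂(0.16) = 0.4230
Sum ≈ 2.2034 → 2.203 bits.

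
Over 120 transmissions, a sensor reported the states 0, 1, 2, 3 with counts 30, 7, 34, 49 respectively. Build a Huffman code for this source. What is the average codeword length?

1.9 bits/symbol

Probabilities are the counts divided by 120.
Repeatedly combine the two least-probable nodes; the expected code length is the sum of the merged weights.
merge 7/120 + 1/4 → 37/120
merge 17/60 + 37/120 → 71/120
merge 49/120 + 71/120 → 1
L = 37/120 + 71/120 + 1 = 19/10 = 1.9 bits/symbol.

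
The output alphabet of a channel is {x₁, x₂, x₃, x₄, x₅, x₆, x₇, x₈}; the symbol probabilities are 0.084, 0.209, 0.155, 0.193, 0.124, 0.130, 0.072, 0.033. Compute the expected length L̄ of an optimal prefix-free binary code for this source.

Repeatedly combine the two least-probable nodes; the expected code length is the sum of the merged weights.
merge 33/1000 + 9/125 → 21/200
merge 21/250 + 21/200 → 189/1000
merge 31/250 + 13/100 → 127/500
merge 31/200 + 189/1000 → 43/125
merge 193/1000 + 209/1000 → 201/500
merge 127/500 + 43/125 → 299/500
merge 201/500 + 299/500 → 1
L = 21/200 + 189/1000 + 127/500 + 43/125 + 201/500 + 299/500 + 1 = 723/250 = 2.892 bits/symbol.

2.892 bits/symbol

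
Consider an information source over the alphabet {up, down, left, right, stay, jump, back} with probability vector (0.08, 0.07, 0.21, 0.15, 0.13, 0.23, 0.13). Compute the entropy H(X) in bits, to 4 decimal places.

2.6964 bits

H = −Σ pᵢ log₂ pᵢ.
−0.08·log₂(0.08) = 0.2915
−0.07·log₂(0.07) = 0.2686
−0.21·log₂(0.21) = 0.4728
−0.15·log₂(0.15) = 0.4105
−0.13·log₂(0.13) = 0.3826
−0.23·log₂(0.23) = 0.4877
−0.13·log₂(0.13) = 0.3826
Sum ≈ 2.6964 → 2.6964 bits.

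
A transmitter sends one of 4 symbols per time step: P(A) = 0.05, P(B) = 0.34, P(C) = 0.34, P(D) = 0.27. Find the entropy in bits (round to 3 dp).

H = −Σ pᵢ log₂ pᵢ.
−0.05·log₂(0.05) = 0.2161
−0.34·log₂(0.34) = 0.5292
−0.34·log₂(0.34) = 0.5292
−0.27·log₂(0.27) = 0.5100
Sum ≈ 1.7845 → 1.784 bits.

1.784 bits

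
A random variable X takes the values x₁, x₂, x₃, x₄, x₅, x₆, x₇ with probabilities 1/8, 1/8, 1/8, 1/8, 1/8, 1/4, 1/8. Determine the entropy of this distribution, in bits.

Each probability is a power of 1/2, so log₂(1/p) is an integer.
H = Σ p·log₂(1/p) = 1/8·3 + 1/8·3 + 1/8·3 + 1/8·3 + 1/8·3 + 1/4·2 + 1/8·3 = 2.75 bits.

2.75 bits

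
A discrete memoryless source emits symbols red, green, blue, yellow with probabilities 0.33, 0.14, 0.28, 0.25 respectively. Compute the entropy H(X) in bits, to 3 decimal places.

1.939 bits

H = −Σ pᵢ log₂ pᵢ.
−0.33·log₂(0.33) = 0.5278
−0.14·log₂(0.14) = 0.3971
−0.28·log₂(0.28) = 0.5142
−0.25·log₂(0.25) = 0.5000
Sum ≈ 1.9392 → 1.939 bits.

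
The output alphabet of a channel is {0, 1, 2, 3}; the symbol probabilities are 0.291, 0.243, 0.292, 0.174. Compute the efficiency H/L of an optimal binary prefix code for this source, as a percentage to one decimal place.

98.6%

Entropy H = −Σ p log₂ p ≈ 1.9718 bits.
Huffman merges: 87/500+243/1000→417/1000; 291/1000+73/250→583/1000; 417/1000+583/1000→1. L = 2 ≈ 2.0000.
Efficiency = H/L = 1.9718/2.0000 = 98.6%.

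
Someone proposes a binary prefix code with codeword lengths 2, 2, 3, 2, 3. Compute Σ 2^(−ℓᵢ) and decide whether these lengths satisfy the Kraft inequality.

1; yes

With common denominator 2^3 = 8: Σ 2^(−ℓᵢ) = 2/8 + 2/8 + 1/8 + 2/8 + 1/8 = 8/8 = 1.
Kraft's inequality requires Σ ≤ 1; here Σ = 1 ≤ 1, so such a prefix code exists.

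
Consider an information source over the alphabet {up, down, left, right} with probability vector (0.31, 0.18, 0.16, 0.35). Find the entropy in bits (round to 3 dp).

H = −Σ pᵢ log₂ pᵢ.
−0.31·log₂(0.31) = 0.5238
−0.18·log₂(0.18) = 0.4453
−0.16·log₂(0.16) = 0.4230
−0.35·log₂(0.35) = 0.5301
Sum ≈ 1.9222 → 1.922 bits.

1.922 bits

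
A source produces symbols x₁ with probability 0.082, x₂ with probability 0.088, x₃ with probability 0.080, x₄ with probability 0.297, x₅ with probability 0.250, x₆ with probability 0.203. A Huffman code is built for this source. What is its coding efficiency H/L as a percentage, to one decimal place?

98.8%

Entropy H = −Σ p log₂ p ≈ 2.3831 bits.
Huffman merges: 2/25+41/500→81/500; 11/125+81/500→1/4; 203/1000+1/4→453/1000; 1/4+297/1000→547/1000; 453/1000+547/1000→1. L = 603/250 ≈ 2.4120.
Efficiency = H/L = 2.3831/2.4120 = 98.8%.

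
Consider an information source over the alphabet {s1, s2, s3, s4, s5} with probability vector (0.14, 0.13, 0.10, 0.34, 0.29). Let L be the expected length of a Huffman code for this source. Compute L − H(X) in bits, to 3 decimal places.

0.071 bits

Entropy H = −Σ p log₂ p ≈ 2.1590 bits.
Huffman merges: 1/10+13/100→23/100; 7/50+23/100→37/100; 29/100+17/50→63/100; 37/100+63/100→1. L = 223/100 ≈ 2.2300.
L − H = 2.2300 − 2.1590 = 0.071 bits.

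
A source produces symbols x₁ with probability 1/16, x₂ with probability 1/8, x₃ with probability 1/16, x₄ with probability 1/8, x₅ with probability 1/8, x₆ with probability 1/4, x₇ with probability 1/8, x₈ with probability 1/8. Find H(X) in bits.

Each probability is a power of 1/2, so log₂(1/p) is an integer.
H = Σ p·log₂(1/p) = 1/16·4 + 1/8·3 + 1/16·4 + 1/8·3 + 1/8·3 + 1/4·2 + 1/8·3 + 1/8·3 = 2.875 bits.

2.875 bits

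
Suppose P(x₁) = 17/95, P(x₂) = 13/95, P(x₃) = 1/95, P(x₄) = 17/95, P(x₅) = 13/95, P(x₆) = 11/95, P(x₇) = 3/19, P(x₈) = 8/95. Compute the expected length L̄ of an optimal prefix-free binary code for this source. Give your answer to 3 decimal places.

Repeatedly combine the two least-probable nodes; the expected code length is the sum of the merged weights.
merge 1/95 + 8/95 → 9/95
merge 9/95 + 11/95 → 4/19
merge 13/95 + 13/95 → 26/95
merge 3/19 + 17/95 → 32/95
merge 17/95 + 4/19 → 37/95
merge 26/95 + 32/95 → 58/95
merge 37/95 + 58/95 → 1
L = 9/95 + 4/19 + 26/95 + 32/95 + 37/95 + 58/95 + 1 = 277/95 ≈ 2.916 bits/symbol.

2.916 bits/symbol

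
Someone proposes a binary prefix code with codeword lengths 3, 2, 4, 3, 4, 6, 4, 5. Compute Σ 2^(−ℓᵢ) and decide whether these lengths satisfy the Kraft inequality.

0.734375; yes

With common denominator 2^6 = 64: Σ 2^(−ℓᵢ) = 8/64 + 16/64 + 4/64 + 8/64 + 4/64 + 1/64 + 4/64 + 2/64 = 47/64 = 0.734375.
Kraft's inequality requires Σ ≤ 1; here Σ = 0.734375 ≤ 1, so such a prefix code exists.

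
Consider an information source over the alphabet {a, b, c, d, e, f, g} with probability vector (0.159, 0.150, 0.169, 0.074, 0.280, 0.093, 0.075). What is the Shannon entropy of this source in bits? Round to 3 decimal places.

H = −Σ pᵢ log₂ pᵢ.
−0.159·log₂(0.159) = 0.4218
−0.150·log₂(0.150) = 0.4105
−0.169·log₂(0.169) = 0.4335
−0.074·log₂(0.074) = 0.2780
−0.280·log₂(0.280) = 0.5142
−0.093·log₂(0.093) = 0.3187
−0.075·log₂(0.075) = 0.2803
Sum ≈ 2.6570 → 2.657 bits.

2.657 bits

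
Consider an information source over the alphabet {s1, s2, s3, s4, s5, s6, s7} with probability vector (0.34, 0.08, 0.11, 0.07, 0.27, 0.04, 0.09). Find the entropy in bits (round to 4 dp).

H = −Σ pᵢ log₂ pᵢ.
−0.34·log₂(0.34) = 0.5292
−0.08·log₂(0.08) = 0.2915
−0.11·log₂(0.11) = 0.3503
−0.07·log₂(0.07) = 0.2686
−0.27·log₂(0.27) = 0.5100
−0.04·log₂(0.04) = 0.1858
−0.09·log₂(0.09) = 0.3127
Sum ≈ 2.4480 → 2.4480 bits.

2.4480 bits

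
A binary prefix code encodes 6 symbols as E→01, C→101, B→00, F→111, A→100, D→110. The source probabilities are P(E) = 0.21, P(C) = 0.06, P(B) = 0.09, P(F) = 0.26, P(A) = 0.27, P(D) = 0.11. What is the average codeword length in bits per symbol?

2.7 bits/symbol

L̄ = Σ pᵢ·ℓᵢ = 0.21·2 + 0.06·3 + 0.09·2 + 0.26·3 + 0.27·3 + 0.11·3 = 2.7 bits/symbol.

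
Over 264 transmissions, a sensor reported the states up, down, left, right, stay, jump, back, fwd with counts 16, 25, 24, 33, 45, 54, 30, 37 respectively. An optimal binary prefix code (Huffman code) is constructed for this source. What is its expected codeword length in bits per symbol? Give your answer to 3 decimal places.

Probabilities are the counts divided by 264.
Repeatedly combine the two least-probable nodes; the expected code length is the sum of the merged weights.
merge 2/33 + 1/11 → 5/33
merge 25/264 + 5/44 → 5/24
merge 1/8 + 37/264 → 35/132
merge 5/33 + 15/88 → 85/264
merge 9/44 + 5/24 → 109/264
merge 35/132 + 85/264 → 155/264
merge 109/264 + 155/264 → 1
L = 5/33 + 5/24 + 35/132 + 85/264 + 109/264 + 155/264 + 1 = 389/132 ≈ 2.947 bits/symbol.

2.947 bits/symbol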